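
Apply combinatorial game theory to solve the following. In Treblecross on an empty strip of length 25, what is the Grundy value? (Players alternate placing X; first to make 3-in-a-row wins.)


Treblecross: place X on empty cells; 3-in-a-row wins.
Playing within two cells of an existing X lets the opponent win at once, so sensible play treats the cells i-2..i+2 around each X as dead. The player left with no safe cell loses, so this is a normal-play take-away game on strips of safe cells.
Placing X at cell i (0-indexed) of a strip of k safe cells leaves independent strips of sizes max(0, i-2) and max(0, k-i-3). Hence G(k) = mex{ G(max(0,i-2)) XOR G(max(0,k-i-3)) : 0 <= i < k }, with G(0) = 0.
G(1): splits (0,0):0^0=0 -> mex({0}) = 1
G(2): splits (0,0):0^0=0 -> mex({0}) = 1
G(3): splits (0,0):0^0=0 -> mex({0}) = 1
G(4): splits (0,1):0^1=1 (0,0):0^0=0 -> mex({0, 1}) = 2
G(5): splits (0,2):0^1=1 (0,1):0^1=1 (0,0):0^0=0 -> mex({0, 1}) = 2
G(6) = mex({1}) = 0
G(7) = mex({0, 1, 2}) = 3
G(8) = mex({0, 1, 2}) = 3
G(9) = mex({0, 2}) = 1
G(10) = mex({0, 2, 3}) = 1
G(11) = mex({0, 3}) = 1
G(12) = mex({1, 3}) = 0
G(13) = mex({0, 1, 2, 3}) = 4
G(14) = mex({0, 1, 2}) = 3
G(15) = mex({0, 1, 2}) = 3
G(16) = mex({0, 1, 2, 4}) = 3
G(17) = mex({0, 1, 3, 4}) = 2
G(18) = mex({0, 1, 3, 4}) = 2
G(19) = mex({0, 1, 3, 5}) = 2
G(20) = mex({0, 1, 2, 3, 5}) = 4
G(21) = mex({0, 1, 2, 3, 5}) = 4
G(22) = mex({1, 2, 6}) = 0
G(23) = mex({0, 1, 2, 3, 4, 6}) = 5
G(24) = mex({0, 1, 2, 3, 4}) = 5
G(25) = mex({0, 1, 3, 4, 7}) = 2
Therefore G(25) = 2.

2


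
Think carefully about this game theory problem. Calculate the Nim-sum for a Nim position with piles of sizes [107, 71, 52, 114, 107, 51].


We need the XOR (exclusive or) of all pile sizes.
After XOR-ing pile 1 (size 107): 0 XOR 107 = 107
After XOR-ing pile 2 (size 71): 107 XOR 71 = 44
After XOR-ing pile 3 (size 52): 44 XOR 52 = 24
After XOR-ing pile 4 (size 114): 24 XOR 114 = 106
After XOR-ing pile 5 (size 107): 106 XOR 107 = 1
After XOR-ing pile 6 (size 51): 1 XOR 51 = 50
The Nim-value of this position is 50.

50


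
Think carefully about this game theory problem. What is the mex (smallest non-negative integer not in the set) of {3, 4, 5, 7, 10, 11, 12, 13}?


Set = {3, 4, 5, 7, 10, 11, 12, 13}
0 is NOT in the set. This is the mex.
mex = 0

0


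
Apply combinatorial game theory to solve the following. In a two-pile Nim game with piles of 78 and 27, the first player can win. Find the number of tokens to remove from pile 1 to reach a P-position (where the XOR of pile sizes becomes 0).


Piles: 78 and 27
Current XOR: 78 XOR 27 = 85 (non-zero, so this is an N-position).
To make the XOR zero, we need to find a move that balances the piles.
For pile 1 (size 78): target = 78 XOR 85 = 27
We reduce pile 1 from 78 to 27.
Tokens removed: 78 - 27 = 51
Verification: 27 XOR 27 = 0

51


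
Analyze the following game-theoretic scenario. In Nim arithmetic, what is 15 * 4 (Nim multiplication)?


Nim multiplication is bilinear over XOR: (u XOR v) * w = (u*w) XOR (v*w).
So we split each operand into its bit components and XOR the pairwise Nim products.
15 = 1 + 2 + 4 + 8 (as XOR of powers of 2).
4 = 4 (as XOR of powers of 2).
Using the standard Nim-product table on single bits:
  2*2 = 3,   2*4 = 8,   2*8 = 12,
  4*4 = 6,   4*8 = 11,  8*8 = 13,
and  1*x = x (identity), k*l = l*k (commutative).
Pairwise Nim products:
  1 * 4 = 4
  2 * 4 = 8
  4 * 4 = 6
  8 * 4 = 11
XOR them: 4 XOR 8 XOR 6 XOR 11 = 1.
Result: 15 * 4 = 1 (in Nim).

1


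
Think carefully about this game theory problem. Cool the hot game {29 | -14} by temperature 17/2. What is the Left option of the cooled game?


Original game: {29 | -14} (a switch {a | b} with a > b).
Cooling by t (for t below the temperature (a - b)/2 = 43/2) taxes each move by t: {a | b} cooled by t is {a - t | b + t}.
Cooling amount: t = 17/2
Cooled Left option: 29 - 17/2 = 41/2
Cooled Right option: -14 + 17/2 = -11/2
Cooled game: {41/2 | -11/2}
Left option = 41/2

41/2


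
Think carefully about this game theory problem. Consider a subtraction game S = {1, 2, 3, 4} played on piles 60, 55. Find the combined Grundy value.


Subtraction set: {1, 2, 3, 4}
For this subtraction set, G(n) = n mod 5 (period = max + 1 = 5).
Pile 1 (size 60): G(60) = 60 mod 5 = 0
Pile 2 (size 55): G(55) = 55 mod 5 = 0
Total Grundy value = XOR of all: 0 XOR 0 = 0

0


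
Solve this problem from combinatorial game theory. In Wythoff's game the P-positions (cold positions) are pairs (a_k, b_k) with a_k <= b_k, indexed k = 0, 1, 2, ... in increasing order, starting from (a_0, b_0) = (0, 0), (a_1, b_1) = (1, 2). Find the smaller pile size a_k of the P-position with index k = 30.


By Wythoff's theorem, a_k = floor(k * phi) and b_k = floor(k * phi^2) = a_k + k, where phi = (1 + sqrt(5))/2 is the golden ratio.
phi = (1 + sqrt(5))/2 = 1.618034
k = 30
k * phi = 30 * 1.618034 = 48.541020
a_30 = floor(k * phi) = 48

48


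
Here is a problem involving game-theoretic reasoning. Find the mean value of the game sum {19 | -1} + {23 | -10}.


G1 = {19 | -1}, G2 = {23 | -10}
Each is a switch {a | b} with numbers a > b; its mean value is (a + b)/2, and mean value is additive over game sums: m(G1 + G2) = m(G1) + m(G2).
Mean of G1 = (19 + (-1))/2 = 18/2 = 9
Mean of G2 = (23 + (-10))/2 = 13/2 = 13/2
Mean of G1 + G2 = 9 + 13/2 = 31/2

31/2


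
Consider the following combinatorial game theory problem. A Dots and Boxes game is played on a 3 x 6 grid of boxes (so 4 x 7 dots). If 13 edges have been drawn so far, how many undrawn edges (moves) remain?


Grid: 3 x 6 boxes, i.e. 4 rows and 7 columns of dots.
Horizontal edges: (rows + 1) * cols = 4 * 6 = 24
Vertical edges: rows * (cols + 1) = 3 * 7 = 21
Total edges: 24 + 21 = 45
Edges drawn: 13
Remaining: 45 - 13 = 32

32


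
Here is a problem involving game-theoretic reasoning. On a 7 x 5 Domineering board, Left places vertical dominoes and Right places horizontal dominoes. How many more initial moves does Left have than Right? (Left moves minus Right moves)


Board is 7 x 5 (rows x cols).
Left (vertical) placements: (rows-1) * cols = 6 * 5 = 30
Right (horizontal) placements: rows * (cols-1) = 7 * 4 = 28
Advantage = Left - Right = 30 - 28 = 2

2


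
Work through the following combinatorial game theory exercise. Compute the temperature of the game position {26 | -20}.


The game is {26 | -20}, a switch {a | b} with numbers a > b.
Cooling {a | b} by t gives {a - t | b + t}, which stops being hot when a - t = b + t, i.e. at t = (a - b)/2. So the temperature of a switch is (a - b)/2.
Temperature = (Left option - Right option) / 2
= (26 - (-20)) / 2
= 46 / 2
= 23

23


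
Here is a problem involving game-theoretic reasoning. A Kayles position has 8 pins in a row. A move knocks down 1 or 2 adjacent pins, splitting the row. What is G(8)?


Kayles: a move removes 1 or 2 adjacent pins from a contiguous row.
Removing pins from a row of k leaves two independent rows (a, b) with a + b = k - 1 (one pin) or a + b = k - 2 (two pins); an end removal gives a = 0.
By Sprague-Grundy, G(k) = mex{ G(a) XOR G(b) } over all these splits. G(0) = 0.
G(1): splits (0,0):0^0=0 -> mex({0}) = 1
G(2): splits (0,1):0^1=1 (0,0):0^0=0 -> mex({0, 1}) = 2
G(3): splits (0,2):0^2=2 (1,1):1^1=0 (0,1):0^1=1 -> mex({0, 1, 2}) = 3
G(4): splits (0,3):0^3=3 (1,2):1^2=3 (0,2):0^2=2 (1,1):1^1=0 -> mex({0, 2, 3}) = 1
G(5): splits (0,4):0^1=1 (1,3):1^3=2 (2,2):2^2=0 (0,3):0^3=3 (1,2):1^2=3 -> mex({0, 1, 2, 3}) = 4
G(6) = mex({0, 1, 2, 4}) = 3
G(7) = mex({0, 1, 3, 4, 5}) = 2
G(8) = mex({0, 2, 3, 5, 6}) = 1
Therefore G(8) = 1.

1


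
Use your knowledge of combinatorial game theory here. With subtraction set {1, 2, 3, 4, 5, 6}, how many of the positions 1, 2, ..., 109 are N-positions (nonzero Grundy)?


Subtraction set S = {1, 2, 3, 4, 5, 6}, so G(n) = n mod 7.
G(n) = 0 when n is a multiple of 7.
Multiples of 7 in [1, 109]: 15
N-positions (nonzero Grundy) = 109 - 15 = 94

94


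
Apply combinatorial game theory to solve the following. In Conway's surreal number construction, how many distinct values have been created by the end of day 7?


Day 0: {|} = 0 is born. Count = 1.
Day n: the number of surreal numbers born by day n is 2^(n+1) - 1.
By day 0: 2^1 - 1 = 1
By day 1: 2^2 - 1 = 3
By day 2: 2^3 - 1 = 7
By day 3: 2^4 - 1 = 15
By day 4: 2^5 - 1 = 31
By day 5: 2^6 - 1 = 63
By day 6: 2^7 - 1 = 127
By day 7: 2^8 - 1 = 255
By day 7: 255 surreal numbers.

255


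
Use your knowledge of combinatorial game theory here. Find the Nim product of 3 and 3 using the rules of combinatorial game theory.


Nim multiplication is bilinear over XOR: (u XOR v) * w = (u*w) XOR (v*w).
So we split each operand into its bit components and XOR the pairwise Nim products.
3 = 1 + 2 (as XOR of powers of 2).
3 = 1 + 2 (as XOR of powers of 2).
Using the standard Nim-product table on single bits:
  2*2 = 3,   2*4 = 8,   2*8 = 12,
  4*4 = 6,   4*8 = 11,  8*8 = 13,
and  1*x = x (identity), k*l = l*k (commutative).
Pairwise Nim products:
  1 * 1 = 1
  1 * 2 = 2
  2 * 1 = 2
  2 * 2 = 3
XOR them: 1 XOR 2 XOR 2 XOR 3 = 2.
Result: 3 * 3 = 2 (in Nim).

2


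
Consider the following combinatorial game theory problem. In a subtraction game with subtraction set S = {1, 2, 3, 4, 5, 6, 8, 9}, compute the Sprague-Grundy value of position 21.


The subtraction set is S = {1, 2, 3, 4, 5, 6, 8, 9}.
G(k) = mex{ G(k - s) : s in S, s <= k }. We compute iteratively: G(0) = 0.
G(1) = mex({0}) = 1
G(2) = mex({0, 1}) = 2
G(3) = mex({0, 1, 2}) = 3
G(4) = mex({0, 1, 2, 3}) = 4
G(5) = mex({0, 1, 2, 3, 4}) = 5
G(6) = mex({0, 1, 2, 3, 4, 5}) = 6
G(7) = mex({1, 2, 3, 4, 5, 6}) = 0
G(8) = mex({0, 2, 3, 4, 5, 6}) = 1
G(9) = mex({0, 1, 3, 4, 5, 6}) = 2
G(10) = mex({0, 1, 2, 4, 5, 6}) = 3
G(11) = mex({0, 1, 2, 3, 5, 6}) = 4
G(12) = mex({0, 1, 2, 3, 4, 6}) = 5
G(13) = mex({0, 1, 2, 3, 4, 5}) = 6
G(14) = mex({1, 2, 3, 4, 5, 6}) = 0
G(15) = mex({0, 2, 3, 4, 5, 6}) = 1
Observe that G(7)..G(15) = 0, 1, 2, 3, 4, 5, 6, 0, 1 repeats G(0)..G(8) = 0, 1, 2, 3, 4, 5, 6, 0, 1.
For k >= max(S) = 9, G(k) is determined by the previous 9 values G(k-9)..G(k-1); a window of 9 consecutive values has recurred shifted by 7, so by induction G(k + 7) = G(k) for all k >= 0: the sequence is periodic from the start with period 7.
One period: G(0..6) = 0, 1, 2, 3, 4, 5, 6.
21 mod 7 = 0, so G(21) = G(0) = 0.

0


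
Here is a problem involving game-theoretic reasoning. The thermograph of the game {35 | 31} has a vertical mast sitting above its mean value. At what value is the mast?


Game = {35 | 31}, a switch {a | b} with numbers a > b.
Its thermograph has left wall a - t and right wall b + t, which meet at t = (a - b)/2, where both equal (a + b)/2. So the mast (mean value) is at (a + b)/2.
Mean = (35 + (31))/2 = 66/2 = 33

33


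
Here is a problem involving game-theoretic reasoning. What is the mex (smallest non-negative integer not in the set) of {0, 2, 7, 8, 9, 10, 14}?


Set = {0, 2, 7, 8, 9, 10, 14}
0 is in the set.
1 is NOT in the set. This is the mex.
mex = 1

1


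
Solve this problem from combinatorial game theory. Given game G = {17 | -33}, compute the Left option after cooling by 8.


Original game: {17 | -33} (a switch {a | b} with a > b).
Cooling by t (for t below the temperature (a - b)/2 = 25) taxes each move by t: {a | b} cooled by t is {a - t | b + t}.
Cooling amount: t = 8
Cooled Left option: 17 - 8 = 9
Cooled Right option: -33 + 8 = -25
Cooled game: {9 | -25}
Left option = 9

9


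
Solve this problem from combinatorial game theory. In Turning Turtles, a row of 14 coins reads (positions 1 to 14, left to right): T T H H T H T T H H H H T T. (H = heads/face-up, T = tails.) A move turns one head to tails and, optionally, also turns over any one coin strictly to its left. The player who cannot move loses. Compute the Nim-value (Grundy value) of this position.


Coins: T T H H T H T T H H H H T T
Key fact: a single head at position k behaves exactly like a Nim heap of size k (turning it to T and optionally flipping a coin at j < k corresponds to moving the heap from k to j, or to 0), and heads combine as a disjunctive sum (two heads at the same place would cancel, matching j XOR j = 0). So the Nim-value is the XOR of the 1-indexed positions of the heads.
Face-up positions (1-indexed): [3, 4, 6, 9, 10, 11, 12]
XOR 0 with 3: 0 XOR 3 = 3
XOR 3 with 4: 3 XOR 4 = 7
XOR 7 with 6: 7 XOR 6 = 1
XOR 1 with 9: 1 XOR 9 = 8
XOR 8 with 10: 8 XOR 10 = 2
XOR 2 with 11: 2 XOR 11 = 9
XOR 9 with 12: 9 XOR 12 = 5
Nim-value = 5

5


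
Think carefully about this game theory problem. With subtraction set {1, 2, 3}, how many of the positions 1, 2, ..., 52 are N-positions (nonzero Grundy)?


Subtraction set S = {1, 2, 3}, so G(n) = n mod 4.
G(n) = 0 when n is a multiple of 4.
Multiples of 4 in [1, 52]: 13
N-positions (nonzero Grundy) = 52 - 13 = 39

39


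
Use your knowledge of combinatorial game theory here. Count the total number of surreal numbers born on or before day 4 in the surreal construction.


Day 0: {|} = 0 is born. Count = 1.
Day n: the number of surreal numbers born by day n is 2^(n+1) - 1.
By day 0: 2^1 - 1 = 1
By day 1: 2^2 - 1 = 3
By day 2: 2^3 - 1 = 7
By day 3: 2^4 - 1 = 15
By day 4: 2^5 - 1 = 31
By day 4: 31 surreal numbers.

31


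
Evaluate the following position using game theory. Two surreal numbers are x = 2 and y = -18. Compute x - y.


x = 2, y = -18
x - y = 2 - -18 = 20

20


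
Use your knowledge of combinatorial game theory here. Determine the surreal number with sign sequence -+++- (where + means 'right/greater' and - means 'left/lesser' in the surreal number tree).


Sign expansion: -+++-
Rule: track bounds (lo, hi), initially (-inf, +inf). On '+', the current value becomes lo and we move to the simplest number in (value, hi): value + 1 if hi = +inf, otherwise the midpoint (value + hi)/2. On '-', the current value becomes hi and we move to value - 1 if lo = -inf, otherwise the midpoint (lo + value)/2.
Start at 0.
Step 1: sign = -, move left. Bounds: (-inf, 0). Value = -1
Step 2: sign = +, move right. Bounds: (-1, 0). Value = -1/2
Step 3: sign = +, move right. Bounds: (-1/2, 0). Value = -1/4
Step 4: sign = +, move right. Bounds: (-1/4, 0). Value = -1/8
Step 5: sign = -, move left. Bounds: (-1/4, -1/8). Value = -3/16
The surreal number with sign expansion -+++- is -3/16.

-3/16


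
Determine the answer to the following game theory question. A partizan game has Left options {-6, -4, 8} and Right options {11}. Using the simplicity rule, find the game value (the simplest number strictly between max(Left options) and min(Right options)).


Left options: {-6, -4, 8}, max = 8
Right options: {11}, min = 11
All options are numbers and max(Left) < min(Right), so by the simplicity theorem the value is the simplest (earliest-born) number strictly between 8 and 11.
Integers 9 through 10 all lie strictly between 8 and 11.
Among integers, the simplest (lowest birthday = smallest |n|; 0 is born on day 0, +-n on day n) is 9.
No non-integer in the interval can be simpler: if x is a non-integer in the interval, then floor(x) or ceil(x) also lies in the interval (the interval contains an integer), and both are proper prefixes of x's sign expansion, i.e. born earlier. So the game value is 9.
Game value = 9

9


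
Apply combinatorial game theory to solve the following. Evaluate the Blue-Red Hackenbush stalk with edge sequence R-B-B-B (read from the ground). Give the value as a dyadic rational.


Edges (from ground): R-B-B-B
By Berlekamp's sign-expansion rule, a Blue-Red Hackenbush stalk has the value of the surreal number whose sign sequence is the edge sequence with B -> + and R -> -.
Sign sequence: -+++
Trace the sign expansion in the surreal number tree, starting from 0:
Edge 1: R (sign -) -> bounds (-inf, 0), value = -1
Edge 2: B (sign +) -> bounds (-1, 0), value = -1/2
Edge 3: B (sign +) -> bounds (-1/2, 0), value = -1/4
Edge 4: B (sign +) -> bounds (-1/4, 0), value = -1/8
Game value = -1/8

-1/8


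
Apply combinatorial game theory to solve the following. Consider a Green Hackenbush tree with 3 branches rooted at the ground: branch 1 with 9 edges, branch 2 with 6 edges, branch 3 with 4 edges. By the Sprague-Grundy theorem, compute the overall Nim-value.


The tree has 3 branches from the ground vertex.
In Green Hackenbush, the Nim-value of a simple path of length k is k.
Branch 1: length 9, Nim-value = 9
Branch 2: length 6, Nim-value = 6
Branch 3: length 4, Nim-value = 4
Total Nim-value = XOR of all branch values:
0 XOR 9 = 9
9 XOR 6 = 15
15 XOR 4 = 11
Nim-value of the tree = 11

11


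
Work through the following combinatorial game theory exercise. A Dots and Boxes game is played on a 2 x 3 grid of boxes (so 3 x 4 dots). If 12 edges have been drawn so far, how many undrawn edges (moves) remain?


Grid: 2 x 3 boxes, i.e. 3 rows and 4 columns of dots.
Horizontal edges: (rows + 1) * cols = 3 * 3 = 9
Vertical edges: rows * (cols + 1) = 2 * 4 = 8
Total edges: 9 + 8 = 17
Edges drawn: 12
Remaining: 17 - 12 = 5

5


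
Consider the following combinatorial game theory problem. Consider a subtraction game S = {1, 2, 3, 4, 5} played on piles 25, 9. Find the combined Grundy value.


Subtraction set: {1, 2, 3, 4, 5}
For this subtraction set, G(n) = n mod 6 (period = max + 1 = 6).
Pile 1 (size 25): G(25) = 25 mod 6 = 1
Pile 2 (size 9): G(9) = 9 mod 6 = 3
Total Grundy value = XOR of all: 1 XOR 3 = 2

2


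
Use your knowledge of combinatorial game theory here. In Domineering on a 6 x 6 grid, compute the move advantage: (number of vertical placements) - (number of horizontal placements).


Board is 6 x 6 (rows x cols).
Left (vertical) placements: (rows-1) * cols = 5 * 6 = 30
Right (horizontal) placements: rows * (cols-1) = 6 * 5 = 30
Advantage = Left - Right = 30 - 30 = 0

0


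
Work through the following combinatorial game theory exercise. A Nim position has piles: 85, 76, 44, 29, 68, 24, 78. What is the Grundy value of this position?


We need the XOR (exclusive or) of all pile sizes.
After XOR-ing pile 1 (size 85): 0 XOR 85 = 85
After XOR-ing pile 2 (size 76): 85 XOR 76 = 25
After XOR-ing pile 3 (size 44): 25 XOR 44 = 53
After XOR-ing pile 4 (size 29): 53 XOR 29 = 40
After XOR-ing pile 5 (size 68): 40 XOR 68 = 108
After XOR-ing pile 6 (size 24): 108 XOR 24 = 116
After XOR-ing pile 7 (size 78): 116 XOR 78 = 58
The Nim-value of this position is 58.

58


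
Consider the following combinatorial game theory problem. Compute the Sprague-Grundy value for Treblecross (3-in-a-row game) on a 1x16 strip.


Treblecross: place X on empty cells; 3-in-a-row wins.
Playing within two cells of an existing X lets the opponent win at once, so sensible play treats the cells i-2..i+2 around each X as dead. The player left with no safe cell loses, so this is a normal-play take-away game on strips of safe cells.
Placing X at cell i (0-indexed) of a strip of k safe cells leaves independent strips of sizes max(0, i-2) and max(0, k-i-3). Hence G(k) = mex{ G(max(0,i-2)) XOR G(max(0,k-i-3)) : 0 <= i < k }, with G(0) = 0.
G(1): splits (0,0):0^0=0 -> mex({0}) = 1
G(2): splits (0,0):0^0=0 -> mex({0}) = 1
G(3): splits (0,0):0^0=0 -> mex({0}) = 1
G(4): splits (0,1):0^1=1 (0,0):0^0=0 -> mex({0, 1}) = 2
G(5): splits (0,2):0^1=1 (0,1):0^1=1 (0,0):0^0=0 -> mex({0, 1}) = 2
G(6) = mex({1}) = 0
G(7) = mex({0, 1, 2}) = 3
G(8) = mex({0, 1, 2}) = 3
G(9) = mex({0, 2}) = 1
G(10) = mex({0, 2, 3}) = 1
G(11) = mex({0, 3}) = 1
G(12) = mex({1, 3}) = 0
G(13) = mex({0, 1, 2, 3}) = 4
G(14) = mex({0, 1, 2}) = 3
G(15) = mex({0, 1, 2}) = 3
G(16) = mex({0, 1, 2, 4}) = 3
Therefore G(16) = 3.

3


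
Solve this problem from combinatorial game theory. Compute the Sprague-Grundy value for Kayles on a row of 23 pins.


Kayles: a move removes 1 or 2 adjacent pins from a contiguous row.
Removing pins from a row of k leaves two independent rows (a, b) with a + b = k - 1 (one pin) or a + b = k - 2 (two pins); an end removal gives a = 0.
By Sprague-Grundy, G(k) = mex{ G(a) XOR G(b) } over all these splits. G(0) = 0.
G(1): splits (0,0):0^0=0 -> mex({0}) = 1
G(2): splits (0,1):0^1=1 (0,0):0^0=0 -> mex({0, 1}) = 2
G(3): splits (0,2):0^2=2 (1,1):1^1=0 (0,1):0^1=1 -> mex({0, 1, 2}) = 3
G(4): splits (0,3):0^3=3 (1,2):1^2=3 (0,2):0^2=2 (1,1):1^1=0 -> mex({0, 2, 3}) = 1
G(5): splits (0,4):0^1=1 (1,3):1^3=2 (2,2):2^2=0 (0,3):0^3=3 (1,2):1^2=3 -> mex({0, 1, 2, 3}) = 4
G(6) = mex({0, 1, 2, 4}) = 3
G(7) = mex({0, 1, 3, 4, 5}) = 2
G(8) = mex({0, 2, 3, 5, 6}) = 1
G(9) = mex({0, 1, 2, 3, 6, 7}) = 4
G(10) = mex({0, 1, 3, 4, 5, 7}) = 2
G(11) = mex({0, 1, 2, 3, 4, 5}) = 6
G(12) = mex({0, 1, 2, 3, 5, 6, 7}) = 4
G(13) = mex({0, 2, 3, 4, 6, 7}) = 1
G(14) = mex({0, 1, 4, 5, 6, 7}) = 2
G(15) = mex({0, 1, 2, 3, 4, 5, 6}) = 7
G(16) = mex({0, 2, 3, 5, 6, 7}) = 1
G(17) = mex({0, 1, 2, 3, 5, 6, 7}) = 4
G(18) = mex({0, 1, 2, 4, 5, 6}) = 3
G(19) = mex({0, 1, 3, 4, 5, 7}) = 2
G(20) = mex({0, 2, 3, 4, 5, 6, 7}) = 1
G(21) = mex({0, 1, 2, 3, 5, 6, 7}) = 4
G(22) = mex({0, 1, 2, 3, 4, 5, 7}) = 6
G(23) = mex({0, 1, 2, 3, 4, 5, 6}) = 7
Therefore G(23) = 7.

7


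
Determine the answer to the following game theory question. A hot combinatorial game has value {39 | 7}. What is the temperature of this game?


The game is {39 | 7}, a switch {a | b} with numbers a > b.
Cooling {a | b} by t gives {a - t | b + t}, which stops being hot when a - t = b + t, i.e. at t = (a - b)/2. So the temperature of a switch is (a - b)/2.
Temperature = (Left option - Right option) / 2
= (39 - (7)) / 2
= 32 / 2
= 16

16


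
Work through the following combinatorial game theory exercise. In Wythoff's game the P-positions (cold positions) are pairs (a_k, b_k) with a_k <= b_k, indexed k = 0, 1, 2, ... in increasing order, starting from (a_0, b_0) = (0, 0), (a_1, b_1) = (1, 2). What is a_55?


By Wythoff's theorem, a_k = floor(k * phi) and b_k = floor(k * phi^2) = a_k + k, where phi = (1 + sqrt(5))/2 is the golden ratio.
phi = (1 + sqrt(5))/2 = 1.618034
k = 55
k * phi = 55 * 1.618034 = 88.991869
a_55 = floor(k * phi) = 88

88


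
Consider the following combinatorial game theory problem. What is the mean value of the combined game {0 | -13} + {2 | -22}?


G1 = {0 | -13}, G2 = {2 | -22}
Each is a switch {a | b} with numbers a > b; its mean value is (a + b)/2, and mean value is additive over game sums: m(G1 + G2) = m(G1) + m(G2).
Mean of G1 = (0 + (-13))/2 = -13/2 = -13/2
Mean of G2 = (2 + (-22))/2 = -20/2 = -10
Mean of G1 + G2 = -13/2 + -10 = -33/2

-33/2


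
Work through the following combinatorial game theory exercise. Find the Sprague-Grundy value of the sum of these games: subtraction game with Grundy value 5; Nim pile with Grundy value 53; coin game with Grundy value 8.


By the Sprague-Grundy theorem, the Grundy value of a sum of games is the XOR of individual Grundy values.
subtraction game: Grundy value = 5. Running XOR: 0 XOR 5 = 5
Nim pile: Grundy value = 53. Running XOR: 5 XOR 53 = 48
coin game: Grundy value = 8. Running XOR: 48 XOR 8 = 56
The combined Grundy value is 56.

56


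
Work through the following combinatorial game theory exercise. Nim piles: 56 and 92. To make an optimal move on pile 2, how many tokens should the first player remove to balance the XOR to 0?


Piles: 56 and 92
Current XOR: 56 XOR 92 = 100 (non-zero, so this is an N-position).
To make the XOR zero, we need to find a move that balances the piles.
For pile 2 (size 92): target = 92 XOR 100 = 56
We reduce pile 2 from 92 to 56.
Tokens removed: 92 - 56 = 36
Verification: 56 XOR 56 = 0

36


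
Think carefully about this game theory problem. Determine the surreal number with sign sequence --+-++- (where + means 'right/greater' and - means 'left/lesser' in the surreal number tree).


Sign expansion: --+-++-
Rule: track bounds (lo, hi), initially (-inf, +inf). On '+', the current value becomes lo and we move to the simplest number in (value, hi): value + 1 if hi = +inf, otherwise the midpoint (value + hi)/2. On '-', the current value becomes hi and we move to value - 1 if lo = -inf, otherwise the midpoint (lo + value)/2.
Start at 0.
Step 1: sign = -, move left. Bounds: (-inf, 0). Value = -1
Step 2: sign = -, move left. Bounds: (-inf, -1). Value = -2
Step 3: sign = +, move right. Bounds: (-2, -1). Value = -3/2
Step 4: sign = -, move left. Bounds: (-2, -3/2). Value = -7/4
Step 5: sign = +, move right. Bounds: (-7/4, -3/2). Value = -13/8
Step 6: sign = +, move right. Bounds: (-13/8, -3/2). Value = -25/16
Step 7: sign = -, move left. Bounds: (-13/8, -25/16). Value = -51/32
The surreal number with sign expansion --+-++- is -51/32.

-51/32


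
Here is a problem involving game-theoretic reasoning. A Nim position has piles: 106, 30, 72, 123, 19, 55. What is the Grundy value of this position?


We need the XOR (exclusive or) of all pile sizes.
After XOR-ing pile 1 (size 106): 0 XOR 106 = 106
After XOR-ing pile 2 (size 30): 106 XOR 30 = 116
After XOR-ing pile 3 (size 72): 116 XOR 72 = 60
After XOR-ing pile 4 (size 123): 60 XOR 123 = 71
After XOR-ing pile 5 (size 19): 71 XOR 19 = 84
After XOR-ing pile 6 (size 55): 84 XOR 55 = 99
The Nim-value of this position is 99.

99


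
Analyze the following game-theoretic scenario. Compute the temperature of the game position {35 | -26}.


The game is {35 | -26}, a switch {a | b} with numbers a > b.
Cooling {a | b} by t gives {a - t | b + t}, which stops being hot when a - t = b + t, i.e. at t = (a - b)/2. So the temperature of a switch is (a - b)/2.
Temperature = (Left option - Right option) / 2
= (35 - (-26)) / 2
= 61 / 2
= 61/2

61/2


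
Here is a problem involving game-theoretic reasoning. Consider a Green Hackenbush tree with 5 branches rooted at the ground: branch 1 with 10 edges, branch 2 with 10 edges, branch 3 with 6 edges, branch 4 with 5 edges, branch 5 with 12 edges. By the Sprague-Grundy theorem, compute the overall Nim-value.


The tree has 5 branches from the ground vertex.
In Green Hackenbush, the Nim-value of a simple path of length k is k.
Branch 1: length 10, Nim-value = 10
Branch 2: length 10, Nim-value = 10
Branch 3: length 6, Nim-value = 6
Branch 4: length 5, Nim-value = 5
Branch 5: length 12, Nim-value = 12
Total Nim-value = XOR of all branch values:
0 XOR 10 = 10
10 XOR 10 = 0
0 XOR 6 = 6
6 XOR 5 = 3
3 XOR 12 = 15
Nim-value of the tree = 15

15


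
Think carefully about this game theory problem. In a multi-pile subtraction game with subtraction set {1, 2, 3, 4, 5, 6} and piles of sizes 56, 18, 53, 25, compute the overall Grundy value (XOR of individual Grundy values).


Subtraction set: {1, 2, 3, 4, 5, 6}
For this subtraction set, G(n) = n mod 7 (period = max + 1 = 7).
Pile 1 (size 56): G(56) = 56 mod 7 = 0
Pile 2 (size 18): G(18) = 18 mod 7 = 4
Pile 3 (size 53): G(53) = 53 mod 7 = 4
Pile 4 (size 25): G(25) = 25 mod 7 = 4
Total Grundy value = XOR of all: 0 XOR 4 XOR 4 XOR 4 = 4

4


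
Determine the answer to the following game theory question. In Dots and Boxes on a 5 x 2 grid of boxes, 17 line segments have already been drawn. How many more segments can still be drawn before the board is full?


Grid: 5 x 2 boxes, i.e. 6 rows and 3 columns of dots.
Horizontal edges: (rows + 1) * cols = 6 * 2 = 12
Vertical edges: rows * (cols + 1) = 5 * 3 = 15
Total edges: 12 + 15 = 27
Edges drawn: 17
Remaining: 27 - 17 = 10

10


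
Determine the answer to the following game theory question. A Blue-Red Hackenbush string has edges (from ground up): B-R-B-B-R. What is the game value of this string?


Edges (from ground): B-R-B-B-R
By Berlekamp's sign-expansion rule, a Blue-Red Hackenbush stalk has the value of the surreal number whose sign sequence is the edge sequence with B -> + and R -> -.
Sign sequence: +-++-
Trace the sign expansion in the surreal number tree, starting from 0:
Edge 1: B (sign +) -> bounds (0, +inf), value = 1
Edge 2: R (sign -) -> bounds (0, 1), value = 1/2
Edge 3: B (sign +) -> bounds (1/2, 1), value = 3/4
Edge 4: B (sign +) -> bounds (3/4, 1), value = 7/8
Edge 5: R (sign -) -> bounds (3/4, 7/8), value = 13/16
Game value = 13/16

13/16


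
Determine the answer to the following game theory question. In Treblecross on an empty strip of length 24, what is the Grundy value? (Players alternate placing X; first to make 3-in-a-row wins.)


Treblecross: place X on empty cells; 3-in-a-row wins.
Playing within two cells of an existing X lets the opponent win at once, so sensible play treats the cells i-2..i+2 around each X as dead. The player left with no safe cell loses, so this is a normal-play take-away game on strips of safe cells.
Placing X at cell i (0-indexed) of a strip of k safe cells leaves independent strips of sizes max(0, i-2) and max(0, k-i-3). Hence G(k) = mex{ G(max(0,i-2)) XOR G(max(0,k-i-3)) : 0 <= i < k }, with G(0) = 0.
G(1): splits (0,0):0^0=0 -> mex({0}) = 1
G(2): splits (0,0):0^0=0 -> mex({0}) = 1
G(3): splits (0,0):0^0=0 -> mex({0}) = 1
G(4): splits (0,1):0^1=1 (0,0):0^0=0 -> mex({0, 1}) = 2
G(5): splits (0,2):0^1=1 (0,1):0^1=1 (0,0):0^0=0 -> mex({0, 1}) = 2
G(6) = mex({1}) = 0
G(7) = mex({0, 1, 2}) = 3
G(8) = mex({0, 1, 2}) = 3
G(9) = mex({0, 2}) = 1
G(10) = mex({0, 2, 3}) = 1
G(11) = mex({0, 3}) = 1
G(12) = mex({1, 3}) = 0
G(13) = mex({0, 1, 2, 3}) = 4
G(14) = mex({0, 1, 2}) = 3
G(15) = mex({0, 1, 2}) = 3
G(16) = mex({0, 1, 2, 4}) = 3
G(17) = mex({0, 1, 3, 4}) = 2
G(18) = mex({0, 1, 3, 4}) = 2
G(19) = mex({0, 1, 3, 5}) = 2
G(20) = mex({0, 1, 2, 3, 5}) = 4
G(21) = mex({0, 1, 2, 3, 5}) = 4
G(22) = mex({1, 2, 6}) = 0
G(23) = mex({0, 1, 2, 3, 4, 6}) = 5
G(24) = mex({0, 1, 2, 3, 4}) = 5
Therefore G(24) = 5.

5


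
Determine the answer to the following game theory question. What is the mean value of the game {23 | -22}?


Game = {23 | -22}, a switch {a | b} with numbers a > b.
Its thermograph has left wall a - t and right wall b + t, which meet at t = (a - b)/2, where both equal (a + b)/2. So the mast (mean value) is at (a + b)/2.
Mean = (23 + (-22))/2 = 1/2 = 1/2

1/2


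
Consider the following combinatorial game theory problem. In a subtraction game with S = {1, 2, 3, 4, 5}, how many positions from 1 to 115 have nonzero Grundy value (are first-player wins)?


Subtraction set S = {1, 2, 3, 4, 5}, so G(n) = n mod 6.
G(n) = 0 when n is a multiple of 6.
Multiples of 6 in [1, 115]: 19
N-positions (nonzero Grundy) = 115 - 19 = 96

96


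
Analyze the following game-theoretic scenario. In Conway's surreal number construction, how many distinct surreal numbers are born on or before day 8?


Day 0: {|} = 0 is born. Count = 1.
Day n: the number of surreal numbers born by day n is 2^(n+1) - 1.
By day 0: 2^1 - 1 = 1
By day 1: 2^2 - 1 = 3
By day 2: 2^3 - 1 = 7
By day 3: 2^4 - 1 = 15
By day 4: 2^5 - 1 = 31
By day 5: 2^6 - 1 = 63
By day 6: 2^7 - 1 = 127
By day 7: 2^8 - 1 = 255
By day 8: 2^9 - 1 = 511
By day 8: 511 surreal numbers.

511


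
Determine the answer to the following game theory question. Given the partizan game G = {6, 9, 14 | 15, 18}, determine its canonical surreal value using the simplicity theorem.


Left options: {6, 9, 14}, max = 14
Right options: {15, 18}, min = 15
All options are numbers and max(Left) < min(Right), so by the simplicity theorem the value is the simplest (earliest-born) number strictly between 14 and 15.
No integer lies strictly between 14 and 15, so the value is the dyadic rational m/2^k in the interval with the smallest k (then m odd); search k = 1, 2, ...:
Denominator 2: 29/2 lies strictly between 14 and 15 -- found.
The simplest number in the interval is 29/2.
Game value = 29/2

29/2


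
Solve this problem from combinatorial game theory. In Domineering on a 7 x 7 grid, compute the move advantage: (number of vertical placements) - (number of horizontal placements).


Board is 7 x 7 (rows x cols).
Left (vertical) placements: (rows-1) * cols = 6 * 7 = 42
Right (horizontal) placements: rows * (cols-1) = 7 * 6 = 42
Advantage = Left - Right = 42 - 42 = 0

0


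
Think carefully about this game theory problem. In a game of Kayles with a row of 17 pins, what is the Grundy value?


Kayles: a move removes 1 or 2 adjacent pins from a contiguous row.
Removing pins from a row of k leaves two independent rows (a, b) with a + b = k - 1 (one pin) or a + b = k - 2 (two pins); an end removal gives a = 0.
By Sprague-Grundy, G(k) = mex{ G(a) XOR G(b) } over all these splits. G(0) = 0.
G(1): splits (0,0):0^0=0 -> mex({0}) = 1
G(2): splits (0,1):0^1=1 (0,0):0^0=0 -> mex({0, 1}) = 2
G(3): splits (0,2):0^2=2 (1,1):1^1=0 (0,1):0^1=1 -> mex({0, 1, 2}) = 3
G(4): splits (0,3):0^3=3 (1,2):1^2=3 (0,2):0^2=2 (1,1):1^1=0 -> mex({0, 2, 3}) = 1
G(5): splits (0,4):0^1=1 (1,3):1^3=2 (2,2):2^2=0 (0,3):0^3=3 (1,2):1^2=3 -> mex({0, 1, 2, 3}) = 4
G(6) = mex({0, 1, 2, 4}) = 3
G(7) = mex({0, 1, 3, 4, 5}) = 2
G(8) = mex({0, 2, 3, 5, 6}) = 1
G(9) = mex({0, 1, 2, 3, 6, 7}) = 4
G(10) = mex({0, 1, 3, 4, 5, 7}) = 2
G(11) = mex({0, 1, 2, 3, 4, 5}) = 6
G(12) = mex({0, 1, 2, 3, 5, 6, 7}) = 4
G(13) = mex({0, 2, 3, 4, 6, 7}) = 1
G(14) = mex({0, 1, 4, 5, 6, 7}) = 2
G(15) = mex({0, 1, 2, 3, 4, 5, 6}) = 7
G(16) = mex({0, 2, 3, 5, 6, 7}) = 1
G(17) = mex({0, 1, 2, 3, 5, 6, 7}) = 4
Therefore G(17) = 4.

4


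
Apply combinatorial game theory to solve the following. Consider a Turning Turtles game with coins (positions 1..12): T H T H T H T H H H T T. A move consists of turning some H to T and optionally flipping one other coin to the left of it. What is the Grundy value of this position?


Coins: T H T H T H T H H H T T
Key fact: a single head at position k behaves exactly like a Nim heap of size k (turning it to T and optionally flipping a coin at j < k corresponds to moving the heap from k to j, or to 0), and heads combine as a disjunctive sum (two heads at the same place would cancel, matching j XOR j = 0). So the Nim-value is the XOR of the 1-indexed positions of the heads.
Face-up positions (1-indexed): [2, 4, 6, 8, 9, 10]
XOR 0 with 2: 0 XOR 2 = 2
XOR 2 with 4: 2 XOR 4 = 6
XOR 6 with 6: 6 XOR 6 = 0
XOR 0 with 8: 0 XOR 8 = 8
XOR 8 with 9: 8 XOR 9 = 1
XOR 1 with 10: 1 XOR 10 = 11
Nim-value = 11

11


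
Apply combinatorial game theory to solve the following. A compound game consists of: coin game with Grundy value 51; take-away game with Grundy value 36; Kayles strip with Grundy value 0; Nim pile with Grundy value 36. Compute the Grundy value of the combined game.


By the Sprague-Grundy theorem, the Grundy value of a sum of games is the XOR of individual Grundy values.
coin game: Grundy value = 51. Running XOR: 0 XOR 51 = 51
take-away game: Grundy value = 36. Running XOR: 51 XOR 36 = 23
Kayles strip: Grundy value = 0. Running XOR: 23 XOR 0 = 23
Nim pile: Grundy value = 36. Running XOR: 23 XOR 36 = 51
The combined Grundy value is 51.

51


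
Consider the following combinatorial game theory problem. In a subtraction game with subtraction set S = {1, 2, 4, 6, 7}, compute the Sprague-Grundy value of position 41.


The subtraction set is S = {1, 2, 4, 6, 7}.
G(k) = mex{ G(k - s) : s in S, s <= k }. We compute iteratively: G(0) = 0.
G(1) = mex({0}) = 1
G(2) = mex({0, 1}) = 2
G(3) = mex({1, 2}) = 0
G(4) = mex({0, 2}) = 1
G(5) = mex({0, 1}) = 2
G(6) = mex({0, 1, 2}) = 3
G(7) = mex({0, 1, 2, 3}) = 4
G(8) = mex({1, 2, 3, 4}) = 0
G(9) = mex({0, 2, 4}) = 1
G(10) = mex({0, 1, 3}) = 2
G(11) = mex({1, 2, 4}) = 0
G(12) = mex({0, 2, 3}) = 1
G(13) = mex({0, 1, 3, 4}) = 2
G(14) = mex({0, 1, 2, 4}) = 3
Observe that G(8)..G(14) = 0, 1, 2, 0, 1, 2, 3 repeats G(0)..G(6) = 0, 1, 2, 0, 1, 2, 3.
For k >= max(S) = 7, G(k) is determined by the previous 7 values G(k-7)..G(k-1); a window of 7 consecutive values has recurred shifted by 8, so by induction G(k + 8) = G(k) for all k >= 0: the sequence is periodic from the start with period 8.
One period: G(0..7) = 0, 1, 2, 0, 1, 2, 3, 4.
41 mod 8 = 1, so G(41) = G(1) = 1.

1


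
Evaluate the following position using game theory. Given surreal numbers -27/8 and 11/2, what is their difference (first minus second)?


x = -27/8, y = 11/2
Converting to common denominator: 8
x = -27/8, y = 44/8
x - y = -27/8 - 11/2 = -71/8

-71/8


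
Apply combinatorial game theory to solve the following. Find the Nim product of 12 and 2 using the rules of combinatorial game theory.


Nim multiplication is bilinear over XOR: (u XOR v) * w = (u*w) XOR (v*w).
So we split each operand into its bit components and XOR the pairwise Nim products.
12 = 4 + 8 (as XOR of powers of 2).
2 = 2 (as XOR of powers of 2).
Using the standard Nim-product table on single bits:
  2*2 = 3,   2*4 = 8,   2*8 = 12,
  4*4 = 6,   4*8 = 11,  8*8 = 13,
and  1*x = x (identity), k*l = l*k (commutative).
Pairwise Nim products:
  4 * 2 = 8
  8 * 2 = 12
XOR them: 8 XOR 12 = 4.
Result: 12 * 2 = 4 (in Nim).

4


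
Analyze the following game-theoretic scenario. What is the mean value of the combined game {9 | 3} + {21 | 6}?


G1 = {9 | 3}, G2 = {21 | 6}
Each is a switch {a | b} with numbers a > b; its mean value is (a + b)/2, and mean value is additive over game sums: m(G1 + G2) = m(G1) + m(G2).
Mean of G1 = (9 + (3))/2 = 12/2 = 6
Mean of G2 = (21 + (6))/2 = 27/2 = 27/2
Mean of G1 + G2 = 6 + 27/2 = 39/2

39/2


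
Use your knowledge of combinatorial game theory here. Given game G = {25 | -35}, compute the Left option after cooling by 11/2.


Original game: {25 | -35} (a switch {a | b} with a > b).
Cooling by t (for t below the temperature (a - b)/2 = 30) taxes each move by t: {a | b} cooled by t is {a - t | b + t}.
Cooling amount: t = 11/2
Cooled Left option: 25 - 11/2 = 39/2
Cooled Right option: -35 + 11/2 = -59/2
Cooled game: {39/2 | -59/2}
Left option = 39/2

39/2


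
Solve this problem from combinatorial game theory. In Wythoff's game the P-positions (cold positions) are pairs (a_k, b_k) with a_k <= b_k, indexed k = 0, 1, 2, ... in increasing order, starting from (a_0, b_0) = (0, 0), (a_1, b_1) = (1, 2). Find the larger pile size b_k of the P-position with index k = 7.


By Wythoff's theorem, a_k = floor(k * phi) and b_k = floor(k * phi^2) = a_k + k, where phi = (1 + sqrt(5))/2 is the golden ratio.
phi = (1 + sqrt(5))/2 = 1.618034
phi^2 = phi + 1 = 2.618034
k = 7
k * phi^2 = 7 * 2.618034 = 18.326238
b_7 = floor(k * phi^2) = 18 (check: a_7 + k = 11 + 7 = 18)

18


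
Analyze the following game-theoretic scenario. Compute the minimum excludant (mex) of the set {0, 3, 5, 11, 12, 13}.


Set = {0, 3, 5, 11, 12, 13}
0 is in the set.
1 is NOT in the set. This is the mex.
mex = 1

1


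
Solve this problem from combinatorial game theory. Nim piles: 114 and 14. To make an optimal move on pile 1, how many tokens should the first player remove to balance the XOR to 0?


Piles: 114 and 14
Current XOR: 114 XOR 14 = 124 (non-zero, so this is an N-position).
To make the XOR zero, we need to find a move that balances the piles.
For pile 1 (size 114): target = 114 XOR 124 = 14
We reduce pile 1 from 114 to 14.
Tokens removed: 114 - 14 = 100
Verification: 14 XOR 14 = 0

100


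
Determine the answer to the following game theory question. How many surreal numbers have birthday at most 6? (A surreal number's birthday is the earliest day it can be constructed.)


Day 0: {|} = 0 is born. Count = 1.
Day n: the number of surreal numbers born by day n is 2^(n+1) - 1.
By day 0: 2^1 - 1 = 1
By day 1: 2^2 - 1 = 3
By day 2: 2^3 - 1 = 7
By day 3: 2^4 - 1 = 15
By day 4: 2^5 - 1 = 31
By day 5: 2^6 - 1 = 63
By day 6: 2^7 - 1 = 127
By day 6: 127 surreal numbers.

127


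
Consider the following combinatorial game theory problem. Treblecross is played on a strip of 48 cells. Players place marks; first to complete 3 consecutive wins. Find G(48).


Treblecross: place X on empty cells; 3-in-a-row wins.
Playing within two cells of an existing X lets the opponent win at once, so sensible play treats the cells i-2..i+2 around each X as dead. The player left with no safe cell loses, so this is a normal-play take-away game on strips of safe cells.
Placing X at cell i (0-indexed) of a strip of k safe cells leaves independent strips of sizes max(0, i-2) and max(0, k-i-3). Hence G(k) = mex{ G(max(0,i-2)) XOR G(max(0,k-i-3)) : 0 <= i < k }, with G(0) = 0.
G(1): splits (0,0):0^0=0 -> mex({0}) = 1
G(2): splits (0,0):0^0=0 -> mex({0}) = 1
G(3): splits (0,0):0^0=0 -> mex({0}) = 1
G(4): splits (0,1):0^1=1 (0,0):0^0=0 -> mex({0, 1}) = 2
G(5): splits (0,2):0^1=1 (0,1):0^1=1 (0,0):0^0=0 -> mex({0, 1}) = 2
G(6) = mex({1}) = 0
G(7) = mex({0, 1, 2}) = 3
G(8) = mex({0, 1, 2}) = 3
G(9) = mex({0, 2}) = 1
G(10) = mex({0, 2, 3}) = 1
G(11) = mex({0, 3}) = 1
G(12) = mex({1, 3}) = 0
G(13) = mex({0, 1, 2, 3}) = 4
G(14) = mex({0, 1, 2}) = 3
G(15) = mex({0, 1, 2}) = 3
G(16) = mex({0, 1, 2, 4}) = 3
G(17) = mex({0, 1, 3, 4}) = 2
G(18) = mex({0, 1, 3, 4}) = 2
G(19) = mex({0, 1, 3, 5}) = 2
G(20) = mex({0, 1, 2, 3, 5}) = 4
G(21) = mex({0, 1, 2, 3, 5}) = 4
G(22) = mex({1, 2, 6}) = 0
G(23) = mex({0, 1, 2, 3, 4, 6}) = 5
G(24) = mex({0, 1, 2, 3, 4}) = 5
G(25) = mex({0, 1, 3, 4, 7}) = 2
G(26) = mex({0, 1, 3, 4, 5, 7}) = 2
G(27) = mex({0, 1, 3, 5}) = 2
G(28) = mex({0, 1, 2, 5}) = 3
G(29) = mex({0, 1, 2, 4, 5, 6}) = 3
G(30) = mex({1, 2, 4, 6}) = 0
G(31) = mex({0, 1, 2, 3, 4, 6}) = 5
G(32) = mex({1, 2, 3, 4, 7}) = 0
G(33) = mex({0, 3, 7}) = 1
G(34) = mex({0, 2, 3, 5, 7}) = 1
G(35) = mex({0, 2, 3, 5, 6}) = 1
G(36) = mex({0, 1, 2, 5, 6}) = 3
G(37) = mex({0, 1, 2, 4, 5, 6}) = 3
G(38) = mex({0, 1, 2, 4}) = 3
G(39) = mex({0, 1, 2, 3, 4, 7}) = 5
G(40) = mex({0, 1, 2, 3, 4, 5, 7}) = 6
G(41) = mex({0, 1, 2, 3, 5, 7}) = 4
G(42) = mex({0, 1, 2, 3, 5, 6, 7}) = 4
G(43) = mex({0, 2, 3, 5, 6}) = 1
G(44) = mex({1, 2, 3, 4, 5, 6}) = 0
G(45) = mex({0, 1, 2, 3, 4, 6, 7}) = 5
G(46) = mex({0, 1, 2, 3, 4, 7}) = 5
G(47) = mex({0, 1, 2, 3, 4, 5, 7}) = 6
G(48) = mex({0, 1, 2, 3, 4, 5, 7}) = 6
Therefore G(48) = 6.

6
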